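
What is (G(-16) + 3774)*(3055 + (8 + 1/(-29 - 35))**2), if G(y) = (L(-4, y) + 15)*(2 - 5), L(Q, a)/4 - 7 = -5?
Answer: 47329155705/4096 ≈ 1.1555e+7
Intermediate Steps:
L(Q, a) = 8 (L(Q, a) = 28 + 4*(-5) = 28 - 20 = 8)
G(y) = -69 (G(y) = (8 + 15)*(2 - 5) = 23*(-3) = -69)
(G(-16) + 3774)*(3055 + (8 + 1/(-29 - 35))**2) = (-69 + 3774)*(3055 + (8 + 1/(-29 - 35))**2) = 3705*(3055 + (8 + 1/(-64))**2) = 3705*(3055 + (8 - 1/64)**2) = 3705*(3055 + (511/64)**2) = 3705*(3055 + 261121/4096) = 3705*(12774401/4096) = 47329155705/4096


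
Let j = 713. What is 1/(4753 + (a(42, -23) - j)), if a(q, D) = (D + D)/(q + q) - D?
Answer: 42/170623 ≈ 0.00024616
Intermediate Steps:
a(q, D) = -D + D/q (a(q, D) = (2*D)/((2*q)) - D = (2*D)*(1/(2*q)) - D = D/q - D = -D + D/q)
1/(4753 + (a(42, -23) - j)) = 1/(4753 + ((-1*(-23) - 23/42) - 1*713)) = 1/(4753 + ((23 - 23*1/42) - 713)) = 1/(4753 + ((23 - 23/42) - 713)) = 1/(4753 + (943/42 - 713)) = 1/(4753 - 29003/42) = 1/(170623/42) = 42/170623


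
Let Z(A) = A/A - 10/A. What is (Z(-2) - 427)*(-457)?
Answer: 192397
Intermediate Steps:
Z(A) = 1 - 10/A
(Z(-2) - 427)*(-457) = ((-10 - 2)/(-2) - 427)*(-457) = (-½*(-12) - 427)*(-457) = (6 - 427)*(-457) = -421*(-457) = 192397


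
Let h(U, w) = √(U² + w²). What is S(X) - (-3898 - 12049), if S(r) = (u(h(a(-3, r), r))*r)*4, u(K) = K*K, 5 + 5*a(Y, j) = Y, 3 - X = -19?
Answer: 1469107/25 ≈ 58764.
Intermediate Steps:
X = 22 (X = 3 - 1*(-19) = 3 + 19 = 22)
a(Y, j) = -1 + Y/5
u(K) = K²
S(r) = 4*r*(64/25 + r²) (S(r) = ((√((-1 + (⅕)*(-3))² + r²))²*r)*4 = ((√((-1 - ⅗)² + r²))²*r)*4 = ((√((-8/5)² + r²))²*r)*4 = ((√(64/25 + r²))²*r)*4 = ((64/25 + r²)*r)*4 = (r*(64/25 + r²))*4 = 4*r*(64/25 + r²))
S(X) - (-3898 - 12049) = 4*22*(64/25 + 22²) - (-3898 - 12049) = 4*22*(64/25 + 484) - 1*(-15947) = 4*22*(12164/25) + 15947 = 1070432/25 + 15947 = 1469107/25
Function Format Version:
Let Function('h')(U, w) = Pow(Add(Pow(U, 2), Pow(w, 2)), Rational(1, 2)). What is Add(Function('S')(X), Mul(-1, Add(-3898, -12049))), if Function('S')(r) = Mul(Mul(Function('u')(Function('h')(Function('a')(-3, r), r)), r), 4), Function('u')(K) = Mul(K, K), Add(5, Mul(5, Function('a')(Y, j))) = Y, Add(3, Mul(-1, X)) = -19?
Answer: Rational(1469107, 25) ≈ 58764.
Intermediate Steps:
X = 22 (X = Add(3, Mul(-1, -19)) = Add(3, 19) = 22)
Function('a')(Y, j) = Add(-1, Mul(Rational(1, 5), Y))
Function('u')(K) = Pow(K, 2)
Function('S')(r) = Mul(4, r, Add(Rational(64, 25), Pow(r, 2))) (Function('S')(r) = Mul(Mul(Pow(Pow(Add(Pow(Add(-1, Mul(Rational(1, 5), -3)), 2), Pow(r, 2)), Rational(1, 2)), 2), r), 4) = Mul(Mul(Pow(Pow(Add(Pow(Add(-1, Rational(-3, 5)), 2), Pow(r, 2)), Rational(1, 2)), 2), r), 4) = Mul(Mul(Pow(Pow(Add(Pow(Rational(-8, 5), 2), Pow(r, 2)), Rational(1, 2)), 2), r), 4) = Mul(Mul(Pow(Pow(Add(Rational(64, 25), Pow(r, 2)), Rational(1, 2)), 2), r), 4) = Mul(Mul(Add(Rational(64, 25), Pow(r, 2)), r), 4) = Mul(Mul(r, Add(Rational(64, 25), Pow(r, 2))), 4) = Mul(4, r, Add(Rational(64, 25), Pow(r, 2))))
Add(Function('S')(X), Mul(-1, Add(-3898, -12049))) = Add(Mul(4, 22, Add(Rational(64, 25), Pow(22, 2))), Mul(-1, Add(-3898, -12049))) = Add(Mul(4, 22, Add(Rational(64, 25), 484)), Mul(-1, -15947)) = Add(Mul(4, 22, Rational(12164, 25)), 15947) = Add(Rational(1070432, 25), 15947) = Rational(1469107, 25)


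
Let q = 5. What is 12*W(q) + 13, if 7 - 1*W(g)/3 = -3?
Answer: 373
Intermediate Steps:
W(g) = 30 (W(g) = 21 - 3*(-3) = 21 + 9 = 30)
12*W(q) + 13 = 12*30 + 13 = 360 + 13 = 373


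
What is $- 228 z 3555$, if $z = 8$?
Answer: $-6484320$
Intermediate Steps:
$- 228 z 3555 = \left(-228\right) 8 \cdot 3555 = \left(-1824\right) 3555 = -6484320$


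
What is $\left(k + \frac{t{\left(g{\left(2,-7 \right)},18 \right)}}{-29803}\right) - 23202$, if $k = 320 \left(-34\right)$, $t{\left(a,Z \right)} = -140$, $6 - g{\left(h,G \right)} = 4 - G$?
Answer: $- \frac{1015745706}{29803} \approx -34082.0$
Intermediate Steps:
$g{\left(h,G \right)} = 2 + G$ ($g{\left(h,G \right)} = 6 - \left(4 - G\right) = 6 + \left(-4 + G\right) = 2 + G$)
$k = -10880$
$\left(k + \frac{t{\left(g{\left(2,-7 \right)},18 \right)}}{-29803}\right) - 23202 = \left(-10880 - \frac{140}{-29803}\right) - 23202 = \left(-10880 - - \frac{140}{29803}\right) - 23202 = \left(-10880 + \frac{140}{29803}\right) - 23202 = - \frac{324256500}{29803} - 23202 = - \frac{1015745706}{29803}$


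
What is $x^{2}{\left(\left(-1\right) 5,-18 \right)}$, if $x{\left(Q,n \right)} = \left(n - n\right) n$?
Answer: $0$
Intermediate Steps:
$x{\left(Q,n \right)} = 0$ ($x{\left(Q,n \right)} = 0 n = 0$)
$x^{2}{\left(\left(-1\right) 5,-18 \right)} = 0^{2} = 0$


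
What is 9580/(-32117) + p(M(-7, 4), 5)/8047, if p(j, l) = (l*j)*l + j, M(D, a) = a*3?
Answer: -5159212/19880423 ≈ -0.25951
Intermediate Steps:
M(D, a) = 3*a
p(j, l) = j + j*l² (p(j, l) = (j*l)*l + j = j*l² + j = j + j*l²)
9580/(-32117) + p(M(-7, 4), 5)/8047 = 9580/(-32117) + ((3*4)*(1 + 5²))/8047 = 9580*(-1/32117) + (12*(1 + 25))*(1/8047) = -9580/32117 + (12*26)*(1/8047) = -9580/32117 + 312*(1/8047) = -9580/32117 + 24/619 = -5159212/19880423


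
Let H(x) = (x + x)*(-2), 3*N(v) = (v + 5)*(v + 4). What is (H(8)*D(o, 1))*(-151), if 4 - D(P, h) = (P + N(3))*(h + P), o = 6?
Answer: -2444992/3 ≈ -8.1500e+5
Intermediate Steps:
N(v) = (4 + v)*(5 + v)/3 (N(v) = ((v + 5)*(v + 4))/3 = ((5 + v)*(4 + v))/3 = ((4 + v)*(5 + v))/3 = (4 + v)*(5 + v)/3)
H(x) = -4*x (H(x) = (2*x)*(-2) = -4*x)
D(P, h) = 4 - (56/3 + P)*(P + h) (D(P, h) = 4 - (P + (20/3 + 3*3 + (⅓)*3²))*(h + P) = 4 - (P + (20/3 + 9 + (⅓)*9))*(P + h) = 4 - (P + (20/3 + 9 + 3))*(P + h) = 4 - (P + 56/3)*(P + h) = 4 - (56/3 + P)*(P + h))
(H(8)*D(o, 1))*(-151) = ((-4*8)*(4 - 1*6² - 56/3*6 - 56/3*1 - 1*6*1))*(-151) = -32*(4 - 1*36 - 112 - 56/3 - 6)*(-151) = -32*(4 - 36 - 112 - 56/3 - 6)*(-151) = -32*(-506/3)*(-151) = (16192/3)*(-151) = -2444992/3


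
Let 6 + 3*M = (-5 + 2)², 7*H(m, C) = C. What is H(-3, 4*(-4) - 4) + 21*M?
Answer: 127/7 ≈ 18.143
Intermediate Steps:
H(m, C) = C/7
M = 1 (M = -2 + (-5 + 2)²/3 = -2 + (⅓)*(-3)² = -2 + (⅓)*9 = -2 + 3 = 1)
H(-3, 4*(-4) - 4) + 21*M = (4*(-4) - 4)/7 + 21*1 = (-16 - 4)/7 + 21 = (⅐)*(-20) + 21 = -20/7 + 21 = 127/7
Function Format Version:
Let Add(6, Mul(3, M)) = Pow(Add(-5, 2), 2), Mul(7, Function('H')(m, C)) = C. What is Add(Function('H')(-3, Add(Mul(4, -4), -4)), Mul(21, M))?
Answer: Rational(127, 7) ≈ 18.143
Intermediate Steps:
Function('H')(m, C) = Mul(Rational(1, 7), C)
M = 1 (M = Add(-2, Mul(Rational(1, 3), Pow(Add(-5, 2), 2))) = Add(-2, Mul(Rational(1, 3), Pow(-3, 2))) = Add(-2, Mul(Rational(1, 3), 9)) = Add(-2, 3) = 1)
Add(Function('H')(-3, Add(Mul(4, -4), -4)), Mul(21, M)) = Add(Mul(Rational(1, 7), Add(Mul(4, -4), -4)), Mul(21, 1)) = Add(Mul(Rational(1, 7), Add(-16, -4)), 21) = Add(Mul(Rational(1, 7), -20), 21) = Add(Rational(-20, 7), 21) = Rational(127, 7)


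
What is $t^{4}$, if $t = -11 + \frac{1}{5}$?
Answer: $\frac{8503056}{625} \approx 13605.0$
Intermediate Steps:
$t = - \frac{54}{5}$ ($t = -11 + \frac{1}{5} = - \frac{54}{5} \approx -10.8$)
$t^{4} = \left(- \frac{54}{5}\right)^{4} = \frac{8503056}{625}$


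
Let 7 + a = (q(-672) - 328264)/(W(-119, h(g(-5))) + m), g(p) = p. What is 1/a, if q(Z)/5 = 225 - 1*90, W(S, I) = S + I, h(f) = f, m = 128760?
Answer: -128636/1228041 ≈ -0.10475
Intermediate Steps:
W(S, I) = I + S
q(Z) = 675 (q(Z) = 5*(225 - 1*90) = 5*(225 - 90) = 5*135 = 675)
a = -1228041/128636 (a = -7 + (675 - 328264)/((-5 - 119) + 128760) = -7 - 327589/(-124 + 128760) = -7 - 327589/128636 = -1228041/128636 ≈ -9.5466)
1/a = 1/(-1228041/128636) = -128636/1228041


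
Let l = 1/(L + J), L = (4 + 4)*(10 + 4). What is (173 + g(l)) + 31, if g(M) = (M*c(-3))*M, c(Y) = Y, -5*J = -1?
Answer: 21401003/104907 ≈ 204.00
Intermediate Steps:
J = 1/5 (J = -1/5*(-1) = 1/5 ≈ 0.20000)
L = 112 (L = 8*14 = 112)
l = 5/561 (l = 1/(112 + 1/5) = 1/(561/5) = 5/561 ≈ 0.0089127)
g(M) = -3*M**2 (g(M) = (M*(-3))*M = (-3*M)*M = -3*M**2)
(173 + g(l)) + 31 = (173 - 3*(5/561)**2) + 31 = (173 - 3*25/314721) + 31 = (173 - 25/104907) + 31 = 18148886/104907 + 31 = 21401003/104907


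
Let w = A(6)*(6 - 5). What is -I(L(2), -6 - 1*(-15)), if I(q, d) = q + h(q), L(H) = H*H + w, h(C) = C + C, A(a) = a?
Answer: -30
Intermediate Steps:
h(C) = 2*C
w = 6 (w = 6*(6 - 5) = 6*1 = 6)
L(H) = 6 + H² (L(H) = H*H + 6 = H² + 6 = 6 + H²)
I(q, d) = 3*q (I(q, d) = q + 2*q = 3*q)
-I(L(2), -6 - 1*(-15)) = -3*(6 + 2²) = -3*(6 + 4) = -3*10 = -1*30 = -30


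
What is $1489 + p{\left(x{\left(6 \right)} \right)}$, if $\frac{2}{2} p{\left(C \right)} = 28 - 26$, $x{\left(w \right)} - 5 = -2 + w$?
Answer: $1491$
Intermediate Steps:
$x{\left(w \right)} = 3 + w$ ($x{\left(w \right)} = 5 + \left(-2 + w\right) = 3 + w$)
$p{\left(C \right)} = 2$ ($p{\left(C \right)} = 28 - 26 = 2$)
$1489 + p{\left(x{\left(6 \right)} \right)} = 1489 + 2 = 1491$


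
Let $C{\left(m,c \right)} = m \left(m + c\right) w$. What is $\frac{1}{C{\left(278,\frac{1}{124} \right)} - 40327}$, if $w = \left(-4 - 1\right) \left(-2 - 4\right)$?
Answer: $\frac{31}{70626068} \approx 4.3893 \cdot 10^{-7}$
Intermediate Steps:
$w = 30$ ($w = \left(-5\right) \left(-6\right) = 30$)
$C{\left(m,c \right)} = m \left(30 c + 30 m\right)$ ($C{\left(m,c \right)} = m \left(m + c\right) 30 = m \left(c + m\right) 30 = m \left(30 c + 30 m\right)$)
$\frac{1}{C{\left(278,\frac{1}{124} \right)} - 40327} = \frac{1}{30 \cdot 278 \left(\frac{1}{124} + 278\right) - 40327} = \frac{1}{30 \cdot 278 \cdot \frac{34473}{124} - 40327} = \frac{1}{\frac{71876205}{31} - 40327} = \frac{1}{\frac{70626068}{31}} = \frac{31}{70626068}$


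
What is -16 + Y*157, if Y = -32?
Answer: -5040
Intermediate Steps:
-16 + Y*157 = -16 - 32*157 = -16 - 5024 = -5040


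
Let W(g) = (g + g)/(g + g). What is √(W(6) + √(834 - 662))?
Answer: √(1 + 2*√43) ≈ 3.7570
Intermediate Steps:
W(g) = 1 (W(g) = (2*g)/((2*g)) = (2*g)*(1/(2*g)) = 1)
√(W(6) + √(834 - 662)) = √(1 + √(834 - 662)) = √(1 + √172) = √(1 + 2*√43)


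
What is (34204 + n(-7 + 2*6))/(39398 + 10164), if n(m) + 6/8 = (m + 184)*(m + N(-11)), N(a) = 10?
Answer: 148153/198248 ≈ 0.74731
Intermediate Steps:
n(m) = -¾ + (10 + m)*(184 + m) (n(m) = -¾ + (m + 184)*(m + 10) = -¾ + (184 + m)*(10 + m) = -¾ + (10 + m)*(184 + m))
(34204 + n(-7 + 2*6))/(39398 + 10164) = (34204 + (7357/4 + (-7 + 2*6)² + 194*(-7 + 2*6)))/(39398 + 10164) = (34204 + (7357/4 + (-7 + 12)² + 194*(-7 + 12)))/49562 = (34204 + (7357/4 + 5² + 194*5))*(1/49562) = (34204 + (7357/4 + 25 + 970))*(1/49562) = (34204 + 11337/4)*(1/49562) = (148153/4)*(1/49562) = 148153/198248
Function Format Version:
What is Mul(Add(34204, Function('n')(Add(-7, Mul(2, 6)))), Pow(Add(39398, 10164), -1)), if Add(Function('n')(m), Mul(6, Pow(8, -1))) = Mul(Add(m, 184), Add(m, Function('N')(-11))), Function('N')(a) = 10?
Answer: Rational(148153, 198248) ≈ 0.74731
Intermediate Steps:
Function('n')(m) = Add(Rational(-3, 4), Mul(Add(10, m), Add(184, m))) (Function('n')(m) = Add(Rational(-3, 4), Mul(Add(m, 184), Add(m, 10))) = Add(Rational(-3, 4), Mul(Add(184, m), Add(10, m))) = Add(Rational(-3, 4), Mul(Add(10, m), Add(184, m))))
Mul(Add(34204, Function('n')(Add(-7, Mul(2, 6)))), Pow(Add(39398, 10164), -1)) = Mul(Add(34204, Add(Rational(7357, 4), Pow(Add(-7, Mul(2, 6)), 2), Mul(194, Add(-7, Mul(2, 6))))), Pow(Add(39398, 10164), -1)) = Mul(Add(34204, Add(Rational(7357, 4), Pow(Add(-7, 12), 2), Mul(194, Add(-7, 12)))), Pow(49562, -1)) = Mul(Add(34204, Add(Rational(7357, 4), Pow(5, 2), Mul(194, 5))), Rational(1, 49562)) = Mul(Add(34204, Add(Rational(7357, 4), 25, 970)), Rational(1, 49562)) = Mul(Add(34204, Rational(11337, 4)), Rational(1, 49562)) = Mul(Rational(148153, 4), Rational(1, 49562)) = Rational(148153, 198248)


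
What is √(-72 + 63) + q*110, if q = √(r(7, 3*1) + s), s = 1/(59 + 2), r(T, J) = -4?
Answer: I*(3 + 990*√183/61) ≈ 222.55*I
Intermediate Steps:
s = 1/61 ≈ 0.016393
q = 9*I*√183/61 (q = √(-4 + 1/61) = √(-243/61) = 9*I*√183/61 ≈ 1.9959*I)
√(-72 + 63) + q*110 = √(-72 + 63) + (9*I*√183/61)*110 = √(-9) + 990*I*√183/61 = 3*I + 990*I*√183/61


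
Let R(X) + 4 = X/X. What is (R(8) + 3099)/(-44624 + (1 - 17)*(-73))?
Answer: -387/5432 ≈ -0.071244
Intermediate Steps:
R(X) = -3 (R(X) = -4 + X/X = -4 + 1 = -3)
(R(8) + 3099)/(-44624 + (1 - 17)*(-73)) = (-3 + 3099)/(-44624 + (1 - 17)*(-73)) = 3096/(-44624 - 16*(-73)) = 3096/(-44624 + 1168) = 3096/(-43456) = 3096*(-1/43456) = -387/5432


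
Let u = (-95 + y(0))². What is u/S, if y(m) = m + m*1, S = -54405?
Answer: -1805/10881 ≈ -0.16589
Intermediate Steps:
y(m) = 2*m (y(m) = m + m = 2*m)
u = 9025 (u = (-95 + 2*0)² = (-95 + 0)² = (-95)² = 9025)
u/S = 9025/(-54405) = 9025*(-1/54405) = -1805/10881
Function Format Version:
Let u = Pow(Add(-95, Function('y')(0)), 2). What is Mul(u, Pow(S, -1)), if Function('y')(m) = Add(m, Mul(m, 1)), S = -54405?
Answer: Rational(-1805, 10881) ≈ -0.16589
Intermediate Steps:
Function('y')(m) = Mul(2, m) (Function('y')(m) = Add(m, m) = Mul(2, m))
u = 9025 (u = Pow(Add(-95, Mul(2, 0)), 2) = Pow(Add(-95, 0), 2) = Pow(-95, 2) = 9025)
Mul(u, Pow(S, -1)) = Mul(9025, Pow(-54405, -1)) = Mul(9025, Rational(-1, 54405)) = Rational(-1805, 10881)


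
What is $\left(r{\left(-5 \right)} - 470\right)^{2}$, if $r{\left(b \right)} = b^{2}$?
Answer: $198025$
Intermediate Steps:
$\left(r{\left(-5 \right)} - 470\right)^{2} = \left(\left(-5\right)^{2} - 470\right)^{2} = \left(25 - 470\right)^{2} = \left(-445\right)^{2} = 198025$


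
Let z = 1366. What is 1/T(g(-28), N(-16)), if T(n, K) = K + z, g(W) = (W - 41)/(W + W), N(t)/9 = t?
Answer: 1/1222 ≈ 0.00081833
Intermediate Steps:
N(t) = 9*t
g(W) = (-41 + W)/(2*W) (g(W) = (-41 + W)/((2*W)) = (-41 + W)*(1/(2*W)) = (-41 + W)/(2*W))
T(n, K) = 1366 + K (T(n, K) = K + 1366 = 1366 + K)
1/T(g(-28), N(-16)) = 1/(1366 + 9*(-16)) = 1/(1366 - 144) = 1/1222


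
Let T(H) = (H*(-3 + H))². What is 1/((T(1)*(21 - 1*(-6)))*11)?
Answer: 1/1188 ≈ 0.00084175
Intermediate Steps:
T(H) = H²*(-3 + H)²
1/((T(1)*(21 - 1*(-6)))*11) = 1/(((1²*(-3 + 1)²)*(21 - 1*(-6)))*11) = 1/(((1*(-2)²)*(21 + 6))*11) = 1/(((1*4)*27)*11) = 1/((4*27)*11) = 1/(108*11) = 1/1188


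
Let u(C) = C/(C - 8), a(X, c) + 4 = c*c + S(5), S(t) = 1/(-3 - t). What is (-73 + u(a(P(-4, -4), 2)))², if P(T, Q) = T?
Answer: 22505536/4225 ≈ 5326.8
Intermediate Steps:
a(X, c) = -33/8 + c² (a(X, c) = -4 + (c*c - 1/(3 + 5)) = -4 + (c² - 1/8) = -4 + (c² - 1*⅛) = -4 + (c² - ⅛) = -4 + (-⅛ + c²) = -33/8 + c²)
u(C) = C/(-8 + C)
(-73 + u(a(P(-4, -4), 2)))² = (-73 + (-33/8 + 2²)/(-8 + (-33/8 + 2²)))² = (-73 + (-33/8 + 4)/(-8 + (-33/8 + 4)))² = (-73 - 1/(8*(-8 - ⅛)))² = (-73 - 1/(8*(-65/8)))² = (-73 - ⅛*(-8/65))² = (-73 + 1/65)² = (-4744/65)² = 22505536/4225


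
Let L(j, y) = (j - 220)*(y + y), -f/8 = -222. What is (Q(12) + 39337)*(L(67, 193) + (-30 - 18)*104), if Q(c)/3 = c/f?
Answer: -186445674975/74 ≈ -2.5195e+9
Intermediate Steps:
f = 1776 (f = -8*(-222) = 1776)
L(j, y) = 2*y*(-220 + j) (L(j, y) = (-220 + j)*(2*y) = 2*y*(-220 + j))
Q(c) = c/592 (Q(c) = 3*(c/1776) = c/592)
(Q(12) + 39337)*(L(67, 193) + (-30 - 18)*104) = ((1/592)*12 + 39337)*(2*193*(-220 + 67) + (-30 - 18)*104) = (3/148 + 39337)*(2*193*(-153) - 48*104) = 5821879*(-59058 - 4992)/148 = (5821879/148)*(-64050) = -186445674975/74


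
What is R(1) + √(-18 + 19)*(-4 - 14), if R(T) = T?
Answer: -17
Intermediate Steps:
R(1) + √(-18 + 19)*(-4 - 14) = 1 + √(-18 + 19)*(-4 - 14) = 1 + √1*(-18) = 1 + 1*(-18) = 1 - 18 = -17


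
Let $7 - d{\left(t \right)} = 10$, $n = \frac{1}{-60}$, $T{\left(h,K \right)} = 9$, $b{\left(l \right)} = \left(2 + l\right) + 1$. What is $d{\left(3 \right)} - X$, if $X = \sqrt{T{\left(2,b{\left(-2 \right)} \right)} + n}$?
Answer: $-3 - \frac{7 \sqrt{165}}{30} \approx -5.9972$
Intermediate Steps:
$b{\left(l \right)} = 3 + l$
$n = - \frac{1}{60} \approx -0.016667$
$d{\left(t \right)} = -3$ ($d{\left(t \right)} = 7 - 10 = -3$)
$X = \frac{7 \sqrt{165}}{30}$ ($X = \sqrt{9 - \frac{1}{60}} = \sqrt{\frac{539}{60}} = \frac{7 \sqrt{165}}{30} \approx 2.9972$)
$d{\left(3 \right)} - X = -3 - \frac{7 \sqrt{165}}{30}$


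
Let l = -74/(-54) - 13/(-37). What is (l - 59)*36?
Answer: -228884/111 ≈ -2062.0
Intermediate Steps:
l = 1720/999 (l = -74*(-1/54) - 13*(-1/37) = 37/27 + 13/37 = 1720/999 ≈ 1.7217)
(l - 59)*36 = (1720/999 - 59)*36 = -57221/999*36 = -228884/111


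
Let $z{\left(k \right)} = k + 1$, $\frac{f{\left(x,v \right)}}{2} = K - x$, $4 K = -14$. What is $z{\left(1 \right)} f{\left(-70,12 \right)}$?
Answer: $266$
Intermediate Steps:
$K = - \frac{7}{2}$ ($K = \frac{1}{4} \left(-14\right) = - \frac{7}{2} \approx -3.5$)
$f{\left(x,v \right)} = -7 - 2 x$ ($f{\left(x,v \right)} = 2 \left(- \frac{7}{2} - x\right) = -7 - 2 x$)
$z{\left(k \right)} = 1 + k$
$z{\left(1 \right)} f{\left(-70,12 \right)} = \left(1 + 1\right) \left(-7 - -140\right) = 2 \left(-7 + 140\right) = 2 \cdot 133 = 266$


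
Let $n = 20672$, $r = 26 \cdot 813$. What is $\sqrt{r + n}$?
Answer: $\sqrt{41810} \approx 204.47$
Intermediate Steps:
$r = 21138$
$\sqrt{r + n} = \sqrt{21138 + 20672} = \sqrt{41810}$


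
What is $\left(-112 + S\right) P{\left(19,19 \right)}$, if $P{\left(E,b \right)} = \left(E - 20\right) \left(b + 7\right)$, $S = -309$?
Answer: $10946$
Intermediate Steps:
$P{\left(E,b \right)} = \left(-20 + E\right) \left(7 + b\right)$
$\left(-112 + S\right) P{\left(19,19 \right)} = \left(-112 - 309\right) \left(-140 - 380 + 7 \cdot 19 + 19 \cdot 19\right) = - 421 \left(-140 - 380 + 133 + 361\right) = \left(-421\right) \left(-26\right) = 10946$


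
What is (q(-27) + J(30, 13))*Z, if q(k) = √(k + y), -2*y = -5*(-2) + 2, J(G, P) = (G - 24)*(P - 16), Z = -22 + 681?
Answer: -11862 + 659*I*√33 ≈ -11862.0 + 3785.7*I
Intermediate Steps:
Z = 659
J(G, P) = (-24 + G)*(-16 + P)
y = -6 (y = -(-5*(-2) + 2)/2 = -(10 + 2)/2 = -½*12 = -6)
q(k) = √(-6 + k) (q(k) = √(k - 6) = √(-6 + k))
(q(-27) + J(30, 13))*Z = (√(-6 - 27) + (384 - 24*13 - 16*30 + 30*13))*659 = (√(-33) + (384 - 312 - 480 + 390))*659 = (I*√33 - 18)*659 = (-18 + I*√33)*659 = -11862 + 659*I*√33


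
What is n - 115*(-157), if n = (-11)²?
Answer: 18176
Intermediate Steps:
n = 121
n - 115*(-157) = 121 - 115*(-157) = 121 + 18055 = 18176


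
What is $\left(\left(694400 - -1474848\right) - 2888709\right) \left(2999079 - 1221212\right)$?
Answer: $-1279105969687$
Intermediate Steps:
$\left(\left(694400 - -1474848\right) - 2888709\right) \left(2999079 - 1221212\right) = \left(\left(694400 + 1474848\right) - 2888709\right) 1777867 = \left(2169248 - 2888709\right) 1777867 = \left(-719461\right) 1777867 = -1279105969687$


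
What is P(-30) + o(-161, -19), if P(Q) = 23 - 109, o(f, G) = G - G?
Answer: -86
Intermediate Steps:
o(f, G) = 0
P(Q) = -86
P(-30) + o(-161, -19) = -86 + 0 = -86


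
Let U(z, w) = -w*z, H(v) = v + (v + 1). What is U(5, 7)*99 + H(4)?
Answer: -3456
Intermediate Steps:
H(v) = 1 + 2*v (H(v) = v + (1 + v) = 1 + 2*v)
U(z, w) = -w*z
U(5, 7)*99 + H(4) = -1*7*5*99 + (1 + 2*4) = -35*99 + (1 + 8) = -3465 + 9 = -3456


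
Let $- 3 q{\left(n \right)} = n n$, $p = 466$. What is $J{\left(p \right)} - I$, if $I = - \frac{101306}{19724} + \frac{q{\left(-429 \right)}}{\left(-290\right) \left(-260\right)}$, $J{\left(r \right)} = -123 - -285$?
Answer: $\frac{4803330689}{28599800} \approx 167.95$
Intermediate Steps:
$q{\left(n \right)} = - \frac{n^{2}}{3}$ ($q{\left(n \right)} = - \frac{n n}{3} = - \frac{n^{2}}{3}$)
$J{\left(r \right)} = 162$ ($J{\left(r \right)} = -123 + 285 = 162$)
$I = - \frac{170163089}{28599800}$ ($I = - \frac{101306}{19724} + \frac{\left(- \frac{1}{3}\right) \left(-429\right)^{2}}{\left(-290\right) \left(-260\right)} = \left(-101306\right) \frac{1}{19724} + \frac{\left(- \frac{1}{3}\right) 184041}{75400} = - \frac{50653}{9862} - \frac{4719}{5800} = - \frac{170163089}{28599800} \approx -5.9498$)
$J{\left(p \right)} - I = 162 - - \frac{170163089}{28599800} = 162 + \frac{170163089}{28599800} = \frac{4803330689}{28599800}$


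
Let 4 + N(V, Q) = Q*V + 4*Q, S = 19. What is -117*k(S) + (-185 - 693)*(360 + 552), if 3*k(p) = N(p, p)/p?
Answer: -15230871/19 ≈ -8.0163e+5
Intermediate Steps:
N(V, Q) = -4 + 4*Q + Q*V (N(V, Q) = -4 + (Q*V + 4*Q) = -4 + (4*Q + Q*V) = -4 + 4*Q + Q*V)
k(p) = (-4 + p**2 + 4*p)/(3*p) (k(p) = ((-4 + 4*p + p*p)/p)/3 = ((-4 + 4*p + p**2)/p)/3 = ((-4 + p**2 + 4*p)/p)/3 = (-4 + p**2 + 4*p)/(3*p))
-117*k(S) + (-185 - 693)*(360 + 552) = -39*(-4 + 19**2 + 4*19)/19 + (-185 - 693)*(360 + 552) = -39*(-4 + 361 + 76)/19 - 878*912 = -39*433/19 - 800736 = -117*433/57 - 800736 = -16887/19 - 800736 = -15230871/19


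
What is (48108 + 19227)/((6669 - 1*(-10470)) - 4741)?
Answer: 67335/12398 ≈ 5.4311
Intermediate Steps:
(48108 + 19227)/((6669 - 1*(-10470)) - 4741) = 67335/((6669 + 10470) - 4741) = 67335/(17139 - 4741) = 67335/12398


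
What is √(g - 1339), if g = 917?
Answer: I*√422 ≈ 20.543*I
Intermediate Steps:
√(g - 1339) = √(917 - 1339) = √(-422) = I*√422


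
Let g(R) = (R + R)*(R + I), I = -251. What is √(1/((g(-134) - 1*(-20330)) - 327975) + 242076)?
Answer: √10120213817398635/204465 ≈ 492.01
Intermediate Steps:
g(R) = 2*R*(-251 + R) (g(R) = (R + R)*(R - 251) = (2*R)*(-251 + R) = 2*R*(-251 + R))
√(1/((g(-134) - 1*(-20330)) - 327975) + 242076) = √(1/((2*(-134)*(-251 - 134) - 1*(-20330)) - 327975) + 242076) = √(1/((2*(-134)*(-385) + 20330) - 327975) + 242076) = √(1/((103180 + 20330) - 327975) + 242076) = √(1/(123510 - 327975) + 242076) = √(1/(-204465) + 242076) = √(-1/204465 + 242076) = √(49496069339/204465) = √10120213817398635/204465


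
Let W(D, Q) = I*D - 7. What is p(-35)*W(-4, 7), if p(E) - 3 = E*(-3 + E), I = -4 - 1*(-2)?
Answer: 1333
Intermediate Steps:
I = -2 (I = -4 + 2 = -2)
p(E) = 3 + E*(-3 + E)
W(D, Q) = -7 - 2*D (W(D, Q) = -2*D - 7 = -7 - 2*D)
p(-35)*W(-4, 7) = (3 + (-35)**2 - 3*(-35))*(-7 - 2*(-4)) = (3 + 1225 + 105)*(-7 + 8) = 1333*1 = 1333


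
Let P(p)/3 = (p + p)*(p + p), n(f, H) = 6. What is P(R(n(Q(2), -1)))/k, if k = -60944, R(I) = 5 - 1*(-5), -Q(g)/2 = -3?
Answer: -75/3809 ≈ -0.019690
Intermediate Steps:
Q(g) = 6 (Q(g) = -2*(-3) = 6)
R(I) = 10 (R(I) = 5 + 5 = 10)
P(p) = 12*p² (P(p) = 3*((p + p)*(p + p)) = 3*((2*p)*(2*p)) = 3*(4*p²) = 12*p²)
P(R(n(Q(2), -1)))/k = (12*10²)/(-60944) = (12*100)*(-1/60944) = 1200*(-1/60944) = -75/3809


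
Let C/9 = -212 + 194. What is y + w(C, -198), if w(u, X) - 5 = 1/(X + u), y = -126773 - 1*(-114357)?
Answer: -4467961/360 ≈ -12411.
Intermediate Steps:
C = -162 (C = 9*(-212 + 194) = 9*(-18) = -162)
y = -12416 (y = -126773 + 114357 = -12416)
w(u, X) = 5 + 1/(X + u)
y + w(C, -198) = -12416 + (1 + 5*(-198) + 5*(-162))/(-198 - 162) = -12416 + (1 - 990 - 810)/(-360) = -12416 - 1/360*(-1799) = -12416 + 1799/360 = -4467961/360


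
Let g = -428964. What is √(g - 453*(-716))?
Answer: 6*I*√2906 ≈ 323.44*I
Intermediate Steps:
√(g - 453*(-716)) = √(-428964 - 453*(-716)) = √(-428964 + 324348) = √(-104616) = 6*I*√2906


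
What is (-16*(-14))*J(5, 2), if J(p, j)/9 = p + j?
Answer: 14112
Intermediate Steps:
J(p, j) = 9*j + 9*p (J(p, j) = 9*(p + j) = 9*(j + p) = 9*j + 9*p)
(-16*(-14))*J(5, 2) = (-16*(-14))*(9*2 + 9*5) = 224*(18 + 45) = 224*63 = 14112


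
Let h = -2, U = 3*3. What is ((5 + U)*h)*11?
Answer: -308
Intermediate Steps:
U = 9
((5 + U)*h)*11 = ((5 + 9)*(-2))*11 = (14*(-2))*11 = -28*11 = -308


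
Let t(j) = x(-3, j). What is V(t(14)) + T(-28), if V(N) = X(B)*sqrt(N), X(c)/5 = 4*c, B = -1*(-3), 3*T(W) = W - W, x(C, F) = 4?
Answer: 120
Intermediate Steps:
T(W) = 0 (T(W) = (W - W)/3 = (1/3)*0 = 0)
t(j) = 4
B = 3
X(c) = 20*c (X(c) = 5*(4*c) = 20*c)
V(N) = 60*sqrt(N) (V(N) = (20*3)*sqrt(N) = 60*sqrt(N))
V(t(14)) + T(-28) = 60*sqrt(4) + 0 = 60*2 + 0 = 120 + 0 = 120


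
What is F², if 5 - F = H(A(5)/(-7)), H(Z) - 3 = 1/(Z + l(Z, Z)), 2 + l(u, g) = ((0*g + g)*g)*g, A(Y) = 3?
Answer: 4255969/739600 ≈ 5.7544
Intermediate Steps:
l(u, g) = -2 + g³ (l(u, g) = -2 + ((0*g + g)*g)*g = -2 + ((0 + g)*g)*g = -2 + (g*g)*g = -2 + g²*g = -2 + g³)
H(Z) = 3 + 1/(-2 + Z + Z³) (H(Z) = 3 + 1/(Z + (-2 + Z³)) = 3 + 1/(-2 + Z + Z³))
F = 2063/860 (F = 5 - (-5 + 3*(3/(-7)) + 3*(3/(-7))³)/(-2 + 3/(-7) + (3/(-7))³) = 5 - (-5 + 3*(3*(-⅐)) + 3*(3*(-⅐))³)/(-2 + 3*(-⅐) + (3*(-⅐))³) = 5 - (-5 + 3*(-3/7) + 3*(-3/7)³)/(-2 - 3/7 + (-3/7)³) = 5 - (-5 - 9/7 + 3*(-27/343))/(-2 - 3/7 - 27/343) = 5 - (-5 - 9/7 - 81/343)/(-860/343) = 5 - (-343)*(-2237)/(860*343) = 5 - 1*2237/860 = 5 - 2237/860 = 2063/860 ≈ 2.3988)
F² = (2063/860)² = 4255969/739600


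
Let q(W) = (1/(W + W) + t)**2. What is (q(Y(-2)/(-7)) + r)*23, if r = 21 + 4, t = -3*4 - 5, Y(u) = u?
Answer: 94783/16 ≈ 5923.9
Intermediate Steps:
t = -17 (t = -12 - 5 = -17)
q(W) = (-17 + 1/(2*W))**2 (q(W) = (1/(W + W) - 17)**2 = (1/(2*W) - 17)**2 = (-17 + 1/(2*W))**2)
r = 25
(q(Y(-2)/(-7)) + r)*23 = ((1 - (-68)/(-7))**2/(4*(-2/(-7))**2) + 25)*23 = ((1 - (-68)*(-1)/7)**2/(4*(-2*(-1/7))**2) + 25)*23 = ((1 - 34*2/7)**2/(4*(2/7)**2) + 25)*23 = ((1/4)*(49/4)*(1 - 68/7)**2 + 25)*23 = ((1/4)*(49/4)*(-61/7)**2 + 25)*23 = ((1/4)*(49/4)*(3721/49) + 25)*23 = (3721/16 + 25)*23 = (4121/16)*23 = 94783/16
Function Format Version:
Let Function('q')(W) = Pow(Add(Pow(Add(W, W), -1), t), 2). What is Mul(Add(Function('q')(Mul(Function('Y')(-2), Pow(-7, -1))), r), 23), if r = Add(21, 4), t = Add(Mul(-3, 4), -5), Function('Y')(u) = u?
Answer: Rational(94783, 16) ≈ 5923.9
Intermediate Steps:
t = -17 (t = Add(-12, -5) = -17)
Function('q')(W) = Pow(Add(-17, Mul(Rational(1, 2), Pow(W, -1))), 2) (Function('q')(W) = Pow(Add(Pow(Add(W, W), -1), -17), 2) = Pow(Add(Pow(Mul(2, W), -1), -17), 2) = Pow(Add(Mul(Rational(1, 2), Pow(W, -1)), -17), 2) = Pow(Add(-17, Mul(Rational(1, 2), Pow(W, -1))), 2))
r = 25
Mul(Add(Function('q')(Mul(Function('Y')(-2), Pow(-7, -1))), r), 23) = Mul(Add(Mul(Rational(1, 4), Pow(Mul(-2, Pow(-7, -1)), -2), Pow(Add(1, Mul(-34, Mul(-2, Pow(-7, -1)))), 2)), 25), 23) = Mul(Add(Mul(Rational(1, 4), Pow(Mul(-2, Rational(-1, 7)), -2), Pow(Add(1, Mul(-34, Mul(-2, Rational(-1, 7)))), 2)), 25), 23) = Mul(Add(Mul(Rational(1, 4), Pow(Rational(2, 7), -2), Pow(Add(1, Mul(-34, Rational(2, 7))), 2)), 25), 23) = Mul(Add(Mul(Rational(1, 4), Rational(49, 4), Pow(Add(1, Rational(-68, 7)), 2)), 25), 23) = Mul(Add(Mul(Rational(1, 4), Rational(49, 4), Pow(Rational(-61, 7), 2)), 25), 23) = Mul(Add(Mul(Rational(1, 4), Rational(49, 4), Rational(3721, 49)), 25), 23) = Mul(Add(Rational(3721, 16), 25), 23) = Mul(Rational(4121, 16), 23) = Rational(94783, 16)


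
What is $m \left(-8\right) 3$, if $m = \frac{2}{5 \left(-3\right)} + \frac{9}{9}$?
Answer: $- \frac{104}{5} \approx -20.8$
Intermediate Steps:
$m = \frac{13}{15}$ ($m = \frac{2}{-15} + 9 \cdot \frac{1}{9} = 2 \left(- \frac{1}{15}\right) + 1 = - \frac{2}{15} + 1 = \frac{13}{15} \approx 0.86667$)
$m \left(-8\right) 3 = \frac{13}{15} \left(-8\right) 3 = \left(- \frac{104}{15}\right) 3 = - \frac{104}{5}$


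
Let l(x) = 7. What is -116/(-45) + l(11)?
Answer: 431/45 ≈ 9.5778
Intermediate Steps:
-116/(-45) + l(11) = -116/(-45) + 7 = -116*(-1/45) + 7 = 116/45 + 7 = 431/45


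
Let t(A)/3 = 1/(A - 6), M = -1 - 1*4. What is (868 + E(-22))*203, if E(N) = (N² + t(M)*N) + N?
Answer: 271208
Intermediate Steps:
M = -5 (M = -1 - 4 = -5)
t(A) = 3/(-6 + A) (t(A) = 3/(A - 6) = 3/(-6 + A))
E(N) = N² + 8*N/11 (E(N) = (N² + (3/(-6 - 5))*N) + N = (N² + (3/(-11))*N) + N = (N² + (3*(-1/11))*N) + N = (N² - 3*N/11) + N = N² + 8*N/11)
(868 + E(-22))*203 = (868 + (1/11)*(-22)*(8 + 11*(-22)))*203 = (868 + (1/11)*(-22)*(8 - 242))*203 = (868 + (1/11)*(-22)*(-234))*203 = (868 + 468)*203 = 1336*203 = 271208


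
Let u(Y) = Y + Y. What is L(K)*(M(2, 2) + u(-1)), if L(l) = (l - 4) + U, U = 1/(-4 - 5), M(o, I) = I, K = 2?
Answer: 0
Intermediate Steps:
U = -1/9 (U = 1/(-9) = -1/9 ≈ -0.11111)
u(Y) = 2*Y
L(l) = -37/9 + l (L(l) = (l - 4) - 1/9 = (-4 + l) - 1/9 = -37/9 + l)
L(K)*(M(2, 2) + u(-1)) = (-37/9 + 2)*(2 + 2*(-1)) = -19*(2 - 2)/9 = -19/9*0 = 0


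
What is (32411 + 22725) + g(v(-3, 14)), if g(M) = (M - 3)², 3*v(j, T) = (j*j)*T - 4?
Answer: 508993/9 ≈ 56555.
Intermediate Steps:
v(j, T) = -4/3 + T*j²/3 (v(j, T) = ((j*j)*T - 4)/3 = (j²*T - 4)/3 = (T*j² - 4)/3 = (-4 + T*j²)/3 = -4/3 + T*j²/3)
g(M) = (-3 + M)²
(32411 + 22725) + g(v(-3, 14)) = (32411 + 22725) + (-3 + (-4/3 + (⅓)*14*(-3)²))² = 55136 + (-3 + (-4/3 + (⅓)*14*9))² = 55136 + (-3 + (-4/3 + 42))² = 55136 + (-3 + 122/3)² = 55136 + (113/3)² = 55136 + 12769/9 = 508993/9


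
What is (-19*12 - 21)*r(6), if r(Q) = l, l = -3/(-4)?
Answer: -747/4 ≈ -186.75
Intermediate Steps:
l = ¾ (l = -3*(-¼) = ¾ ≈ 0.75000)
r(Q) = ¾
(-19*12 - 21)*r(6) = (-19*12 - 21)*(¾) = (-228 - 21)*(¾) = -249*¾ = -747/4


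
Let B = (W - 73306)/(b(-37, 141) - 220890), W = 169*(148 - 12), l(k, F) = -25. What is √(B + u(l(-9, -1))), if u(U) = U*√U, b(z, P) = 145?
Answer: √(226700610 - 124307028125*I)/31535 ≈ 7.9129 - 7.8985*I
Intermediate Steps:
u(U) = U^(3/2)
W = 22984 (W = 169*136 = 22984)
B = 50322/220745 (B = (22984 - 73306)/(145 - 220890) = -50322/(-220745) = -50322*(-1/220745) = 50322/220745 ≈ 0.22796)
√(B + u(l(-9, -1))) = √(50322/220745 + (-25)^(3/2)) = √(50322/220745 - 125*I)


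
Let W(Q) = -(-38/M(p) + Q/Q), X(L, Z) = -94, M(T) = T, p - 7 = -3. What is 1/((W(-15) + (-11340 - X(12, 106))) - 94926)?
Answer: -2/212327 ≈ -9.4194e-6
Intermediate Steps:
p = 4 (p = 7 - 3 = 4)
W(Q) = 17/2 (W(Q) = -(-38/4 + Q/Q) = -(-38*1/4 + 1) = -(-19/2 + 1) = -1*(-17/2) = 17/2)
1/((W(-15) + (-11340 - X(12, 106))) - 94926) = 1/((17/2 + (-11340 - 1*(-94))) - 94926) = 1/((17/2 + (-11340 + 94)) - 94926) = 1/((17/2 - 11246) - 94926) = 1/(-22475/2 - 94926) = 1/(-212327/2) = -2/212327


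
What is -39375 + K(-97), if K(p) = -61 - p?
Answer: -39339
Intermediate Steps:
-39375 + K(-97) = -39375 + (-61 - 1*(-97)) = -39375 + (-61 + 97) = -39375 + 36 = -39339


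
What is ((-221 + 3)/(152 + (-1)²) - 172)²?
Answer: 704053156/23409 ≈ 30076.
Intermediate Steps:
((-221 + 3)/(152 + (-1)²) - 172)² = (-218/(152 + 1) - 172)² = (-218/153 - 172)² = (-26534/153)² = 704053156/23409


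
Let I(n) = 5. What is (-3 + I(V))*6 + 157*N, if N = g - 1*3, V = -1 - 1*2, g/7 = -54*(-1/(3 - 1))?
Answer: 29214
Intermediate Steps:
g = 189 (g = 7*(-54*(-1/(3 - 1))) = 7*(-54/((-1*2))) = 7*(-54/(-2)) = 7*(-54*(-1/2)) = 7*27 = 189)
V = -3 (V = -1 - 2 = -3)
N = 186 (N = 189 - 1*3 = 189 - 3 = 186)
(-3 + I(V))*6 + 157*N = (-3 + 5)*6 + 157*186 = 2*6 + 29202 = 12 + 29202 = 29214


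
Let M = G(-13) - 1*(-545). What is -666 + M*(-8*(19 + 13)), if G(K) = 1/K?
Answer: -1822162/13 ≈ -1.4017e+5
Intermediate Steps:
M = 7084/13 (M = 1/(-13) - 1*(-545) = -1/13 + 545 = 7084/13 ≈ 544.92)
-666 + M*(-8*(19 + 13)) = -666 + 7084*(-8*(19 + 13))/13 = -666 + 7084*(-8*32)/13 = -666 + (7084/13)*(-256) = -666 - 1813504/13 = -1822162/13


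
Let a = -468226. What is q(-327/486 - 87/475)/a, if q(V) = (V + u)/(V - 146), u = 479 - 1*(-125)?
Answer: 46411931/5291220220594 ≈ 8.7715e-6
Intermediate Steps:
u = 604 (u = 479 + 125 = 604)
q(V) = (604 + V)/(-146 + V) (q(V) = (V + 604)/(V - 146) = (604 + V)/(-146 + V))
q(-327/486 - 87/475)/a = ((604 + (-327/486 - 87/475))/(-146 + (-327/486 - 87/475)))/(-468226) = ((604 + (-327*1/486 - 87*1/475))/(-146 + (-327*1/486 - 87*1/475)))*(-1/468226) = ((604 + (-109/162 - 87/475))/(-146 + (-109/162 - 87/475)))*(-1/468226) = ((604 - 65869/76950)/(-146 - 65869/76950))*(-1/468226) = ((46411931/76950)/(-11300569/76950))*(-1/468226) = -76950/11300569*46411931/76950*(-1/468226) = -46411931/11300569*(-1/468226) = 46411931/5291220220594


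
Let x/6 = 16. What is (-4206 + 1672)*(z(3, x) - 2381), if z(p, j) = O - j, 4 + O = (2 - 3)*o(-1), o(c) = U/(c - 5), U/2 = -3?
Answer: 6289388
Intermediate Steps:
U = -6 (U = 2*(-3) = -6)
o(c) = -6/(-5 + c) (o(c) = -6/(c - 5) = -6/(-5 + c))
O = -5 (O = -4 + (2 - 3)*(-6/(-5 - 1)) = -4 - (-6)/(-6) = -4 - (-6)*(-1)/6 = -4 - 1*1 = -4 - 1 = -5)
x = 96 (x = 6*16 = 96)
z(p, j) = -5 - j
(-4206 + 1672)*(z(3, x) - 2381) = (-4206 + 1672)*((-5 - 1*96) - 2381) = -2534*((-5 - 96) - 2381) = -2534*(-101 - 2381) = -2534*(-2482) = 6289388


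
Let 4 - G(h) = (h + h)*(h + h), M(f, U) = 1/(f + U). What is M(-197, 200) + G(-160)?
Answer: -307187/3 ≈ -1.0240e+5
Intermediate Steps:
M(f, U) = 1/(U + f)
G(h) = 4 - 4*h**2 (G(h) = 4 - (h + h)*(h + h) = 4 - 2*h*2*h = 4 - 4*h**2)
M(-197, 200) + G(-160) = 1/(200 - 197) + (4 - 4*(-160)**2) = 1/3 + (4 - 4*25600) = 1/3 + (4 - 102400) = 1/3 - 102396 = -307187/3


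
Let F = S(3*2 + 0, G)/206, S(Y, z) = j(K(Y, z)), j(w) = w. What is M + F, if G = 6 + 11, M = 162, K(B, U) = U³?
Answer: 38285/206 ≈ 185.85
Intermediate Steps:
G = 17
S(Y, z) = z³
F = 4913/206 (F = 17³/206 = 4913*(1/206) = 4913/206 ≈ 23.850)
M + F = 162 + 4913/206 = 38285/206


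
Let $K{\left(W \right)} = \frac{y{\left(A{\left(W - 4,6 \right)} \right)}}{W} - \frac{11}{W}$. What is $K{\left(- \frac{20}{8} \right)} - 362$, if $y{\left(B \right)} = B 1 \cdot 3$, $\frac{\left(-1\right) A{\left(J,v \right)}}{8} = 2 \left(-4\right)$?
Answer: $- \frac{2172}{5} \approx -434.4$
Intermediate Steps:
$A{\left(J,v \right)} = 64$ ($A{\left(J,v \right)} = - 8 \cdot 2 \left(-4\right) = \left(-8\right) \left(-8\right) = 64$)
$y{\left(B \right)} = 3 B$ ($y{\left(B \right)} = B 3 = 3 B$)
$K{\left(W \right)} = \frac{181}{W}$ ($K{\left(W \right)} = \frac{3 \cdot 64}{W} - \frac{11}{W} = \frac{192}{W} - \frac{11}{W} = \frac{181}{W}$)
$K{\left(- \frac{20}{8} \right)} - 362 = \frac{181}{\left(-20\right) \frac{1}{8}} - 362 = \frac{181}{- \frac{5}{2}} - 362 = 181 \left(- \frac{2}{5}\right) - 362 = - \frac{362}{5} - 362 = - \frac{2172}{5}$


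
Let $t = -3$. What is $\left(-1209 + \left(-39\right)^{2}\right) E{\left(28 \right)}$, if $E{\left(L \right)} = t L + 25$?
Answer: $-18408$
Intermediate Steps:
$E{\left(L \right)} = 25 - 3 L$ ($E{\left(L \right)} = - 3 L + 25 = 25 - 3 L$)
$\left(-1209 + \left(-39\right)^{2}\right) E{\left(28 \right)} = \left(-1209 + \left(-39\right)^{2}\right) \left(25 - 84\right) = \left(-1209 + 1521\right) \left(25 - 84\right) = 312 \left(-59\right) = -18408$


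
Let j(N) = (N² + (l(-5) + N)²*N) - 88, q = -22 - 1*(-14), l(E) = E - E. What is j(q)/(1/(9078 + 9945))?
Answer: -10196328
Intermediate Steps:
l(E) = 0
q = -8 (q = -22 + 14 = -8)
j(N) = -88 + N² + N³ (j(N) = (N² + (0 + N)²*N) - 88 = (N² + N²*N) - 88 = (N² + N³) - 88 = -88 + N² + N³)
j(q)/(1/(9078 + 9945)) = (-88 + (-8)² + (-8)³)/(1/(9078 + 9945)) = (-88 + 64 - 512)/(1/19023) = -536/1/19023 = -536*19023 = -10196328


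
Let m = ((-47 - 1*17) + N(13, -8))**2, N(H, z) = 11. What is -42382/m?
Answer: -42382/2809 ≈ -15.088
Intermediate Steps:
m = 2809 (m = ((-47 - 1*17) + 11)**2 = ((-47 - 17) + 11)**2 = (-64 + 11)**2 = (-53)**2 = 2809)
-42382/m = -42382/2809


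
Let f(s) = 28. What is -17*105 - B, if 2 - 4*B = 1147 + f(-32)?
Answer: -5967/4 ≈ -1491.8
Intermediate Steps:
B = -1173/4 (B = ½ - (1147 + 28)/4 = ½ - ¼*1175 = ½ - 1175/4 = -1173/4 ≈ -293.25)
-17*105 - B = -17*105 - 1*(-1173/4) = -1785 + 1173/4 = -5967/4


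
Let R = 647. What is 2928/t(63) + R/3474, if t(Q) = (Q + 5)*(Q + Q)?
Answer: 218269/413406 ≈ 0.52798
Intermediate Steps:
t(Q) = 2*Q*(5 + Q) (t(Q) = (5 + Q)*(2*Q) = 2*Q*(5 + Q))
2928/t(63) + R/3474 = 2928/((2*63*(5 + 63))) + 647/3474 = 2928/((2*63*68)) + 647*(1/3474) = 2928/8568 + 647/3474 = 2928*(1/8568) + 647/3474 = 122/357 + 647/3474 = 218269/413406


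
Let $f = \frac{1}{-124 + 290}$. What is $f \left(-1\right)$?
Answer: $- \frac{1}{166} \approx -0.0060241$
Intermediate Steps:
$f = \frac{1}{166} \approx 0.0060241$
$f \left(-1\right) = \frac{1}{166} \left(-1\right) = - \frac{1}{166}$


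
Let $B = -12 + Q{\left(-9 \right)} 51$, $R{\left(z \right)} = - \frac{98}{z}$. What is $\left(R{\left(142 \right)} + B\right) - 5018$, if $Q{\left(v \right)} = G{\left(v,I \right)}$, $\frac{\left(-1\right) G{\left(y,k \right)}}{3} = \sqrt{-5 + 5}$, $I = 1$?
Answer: $- \frac{357179}{71} \approx -5030.7$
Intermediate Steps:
$G{\left(y,k \right)} = 0$ ($G{\left(y,k \right)} = - 3 \sqrt{-5 + 5} = - 3 \sqrt{0} = \left(-3\right) 0 = 0$)
$Q{\left(v \right)} = 0$
$B = -12$ ($B = -12 + 0 \cdot 51 = -12 + 0 = -12$)
$\left(R{\left(142 \right)} + B\right) - 5018 = \left(- \frac{98}{142} - 12\right) - 5018 = \left(\left(-98\right) \frac{1}{142} - 12\right) - 5018 = \left(- \frac{49}{71} - 12\right) - 5018 = - \frac{901}{71} - 5018 = - \frac{357179}{71}$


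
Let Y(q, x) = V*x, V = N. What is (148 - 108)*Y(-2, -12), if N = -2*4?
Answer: 3840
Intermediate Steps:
N = -8
V = -8
Y(q, x) = -8*x
(148 - 108)*Y(-2, -12) = (148 - 108)*(-8*(-12)) = 40*96 = 3840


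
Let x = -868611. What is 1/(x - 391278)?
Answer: -1/1259889 ≈ -7.9372e-7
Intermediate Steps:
1/(x - 391278) = 1/(-868611 - 391278) = 1/(-1259889) = -1/1259889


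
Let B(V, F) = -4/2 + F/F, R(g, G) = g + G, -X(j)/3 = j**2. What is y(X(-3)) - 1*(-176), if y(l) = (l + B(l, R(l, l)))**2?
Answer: 960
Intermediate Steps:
X(j) = -3*j**2
R(g, G) = G + g
B(V, F) = -1 (B(V, F) = -4*1/2 + 1 = -2 + 1 = -1)
y(l) = (-1 + l)**2 (y(l) = (l - 1)**2 = (-1 + l)**2)
y(X(-3)) - 1*(-176) = (-1 - 3*(-3)**2)**2 - 1*(-176) = (-1 - 3*9)**2 + 176 = (-1 - 27)**2 + 176 = (-28)**2 + 176 = 784 + 176 = 960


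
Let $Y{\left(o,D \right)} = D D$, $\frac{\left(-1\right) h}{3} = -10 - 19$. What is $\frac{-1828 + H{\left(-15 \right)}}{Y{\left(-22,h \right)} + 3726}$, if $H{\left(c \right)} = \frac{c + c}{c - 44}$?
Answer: $- \frac{107822}{666405} \approx -0.1618$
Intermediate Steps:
$h = 87$ ($h = - 3 \left(-10 - 19\right) = \left(-3\right) \left(-29\right) = 87$)
$Y{\left(o,D \right)} = D^{2}$
$H{\left(c \right)} = \frac{2 c}{-44 + c}$
$\frac{-1828 + H{\left(-15 \right)}}{Y{\left(-22,h \right)} + 3726} = \frac{-1828 + 2 \left(-15\right) \frac{1}{-44 - 15}}{87^{2} + 3726} = \frac{-1828 + 2 \left(-15\right) \frac{1}{-59}}{7569 + 3726} = \frac{-1828 + 2 \left(-15\right) \left(- \frac{1}{59}\right)}{11295} = \left(-1828 + \frac{30}{59}\right) \frac{1}{11295} = \left(- \frac{107822}{59}\right) \frac{1}{11295} = - \frac{107822}{666405}$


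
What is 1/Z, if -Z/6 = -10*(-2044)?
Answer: -1/122640 ≈ -8.1539e-6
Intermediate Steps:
Z = -122640 (Z = -(-6)*10*(-2044) = -(-6)*(-20440) = -6*20440 = -122640)
1/Z = 1/(-122640) = -1/122640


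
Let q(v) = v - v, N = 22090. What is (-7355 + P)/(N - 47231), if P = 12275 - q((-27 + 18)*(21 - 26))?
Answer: -4920/25141 ≈ -0.19570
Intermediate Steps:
q(v) = 0
P = 12275 (P = 12275 - 1*0 = 12275 + 0 = 12275)
(-7355 + P)/(N - 47231) = (-7355 + 12275)/(22090 - 47231) = 4920/(-25141) = 4920*(-1/25141) = -4920/25141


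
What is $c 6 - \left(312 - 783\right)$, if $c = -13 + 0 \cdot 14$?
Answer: $393$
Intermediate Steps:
$c = -13$ ($c = -13 + 0 = -13$)
$c 6 - \left(312 - 783\right) = \left(-13\right) 6 - \left(312 - 783\right) = -78 - -471 = -78 + 471 = 393$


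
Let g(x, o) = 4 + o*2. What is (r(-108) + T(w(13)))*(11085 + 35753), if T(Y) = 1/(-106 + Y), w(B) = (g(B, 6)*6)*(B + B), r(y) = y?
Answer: -6044888861/1195 ≈ -5.0585e+6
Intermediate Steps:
g(x, o) = 4 + 2*o
w(B) = 192*B (w(B) = ((4 + 2*6)*6)*(B + B) = ((4 + 12)*6)*(2*B) = (16*6)*(2*B) = 96*(2*B) = 192*B)
(r(-108) + T(w(13)))*(11085 + 35753) = (-108 + 1/(-106 + 192*13))*(11085 + 35753) = (-108 + 1/(-106 + 2496))*46838 = (-108 + 1/2390)*46838 = -258119/2390*46838 = -6044888861/1195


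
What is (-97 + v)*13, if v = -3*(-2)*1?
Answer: -1183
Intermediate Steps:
v = 6 (v = 6*1 = 6)
(-97 + v)*13 = (-97 + 6)*13 = -91*13 = -1183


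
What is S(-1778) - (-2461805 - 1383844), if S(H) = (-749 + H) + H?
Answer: 3841344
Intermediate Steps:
S(H) = -749 + 2*H
S(-1778) - (-2461805 - 1383844) = (-749 + 2*(-1778)) - (-2461805 - 1383844) = (-749 - 3556) - 1*(-3845649) = -4305 + 3845649 = 3841344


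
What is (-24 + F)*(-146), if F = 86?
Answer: -9052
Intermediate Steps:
(-24 + F)*(-146) = (-24 + 86)*(-146) = 62*(-146) = -9052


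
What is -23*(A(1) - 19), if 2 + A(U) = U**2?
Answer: 460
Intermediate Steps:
A(U) = -2 + U**2
-23*(A(1) - 19) = -23*((-2 + 1**2) - 19) = -23*((-2 + 1) - 19) = -23*(-1 - 19) = -23*(-20) = 460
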